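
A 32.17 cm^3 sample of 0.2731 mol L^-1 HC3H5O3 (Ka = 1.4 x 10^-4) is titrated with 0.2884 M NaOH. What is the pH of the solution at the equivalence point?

8.50

n(HC3H5O3) = 0.2731 x 0.03217 = 0.008786 mol; V(NaOH) at equivalence = 0.008786/0.2884 = 0.03046 L.
At equivalence all the acid is converted to C3H5O3-; total volume = 0.03217 + 0.03046 = 0.06263 L, so [C3H5O3-] = 0.008786/0.06263 = 0.1403 M.
Kb = Kw/Ka = 1.0e-14 / 1.4 x 10^-4 = 7.14e-11.
[OH^-] = sqrt(Kb x [C3H5O3-]) = sqrt(7.14e-11 x 0.1403) = 3.17e-6 M.
pOH = 5.50, so pH = 14.00 - 5.50 = 8.50.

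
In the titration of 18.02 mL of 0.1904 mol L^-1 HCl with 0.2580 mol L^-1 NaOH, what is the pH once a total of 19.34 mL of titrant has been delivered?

12.62

n(acid) = 0.1904 x 0.01802 = 0.003431 mol; n(NaOH) added = 0.2580 x 0.01934 = 0.004990 mol.
Base is in excess by 0.004990 - 0.003431 = 0.001559 mol in a total volume of 0.03736 L.
[OH^-] = 0.001559/0.03736 = 0.04172 M, so pOH = 1.38 and pH = 14.00 - 1.38 = 12.62.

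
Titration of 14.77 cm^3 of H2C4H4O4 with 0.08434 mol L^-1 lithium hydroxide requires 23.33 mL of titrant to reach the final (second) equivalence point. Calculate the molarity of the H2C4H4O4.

n(LiOH) = 0.08434 x 0.02333 = 0.001968 mol.
At the final (second) equivalence point, 2 mol OH^- react per mol H2C4H4O4, so n(H2C4H4O4) = 0.001968 / 2 = 0.0009838 mol.
[H2C4H4O4] = 0.0009838 / 0.01477 L = 0.0666 M.

0.0666 M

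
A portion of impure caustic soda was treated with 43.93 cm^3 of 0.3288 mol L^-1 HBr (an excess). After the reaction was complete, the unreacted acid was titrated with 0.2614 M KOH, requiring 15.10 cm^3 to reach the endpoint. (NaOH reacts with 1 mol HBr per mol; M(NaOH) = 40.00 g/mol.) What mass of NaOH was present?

0.420 g

Total n(HBr) added = 0.3288 x 0.04393 = 0.01444 mol.
n(KOH) used = 0.2614 x 0.01510 = 0.003947 mol, which equals the excess n(HBr).
So n(HBr) consumed by the sample = 0.01444 - 0.003947 = 0.01050 mol.
n(NaOH) = 0.01050 / 1 = 0.01050 mol.
mass = 0.01050 mol x 40.00 g/mol = 0.420 g.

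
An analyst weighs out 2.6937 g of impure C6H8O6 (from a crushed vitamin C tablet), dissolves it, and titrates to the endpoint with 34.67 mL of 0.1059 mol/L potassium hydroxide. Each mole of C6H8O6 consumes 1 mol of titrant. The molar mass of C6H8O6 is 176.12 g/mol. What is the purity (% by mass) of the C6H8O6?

24.0%

n(KOH) = 0.1059 x 0.03467 = 0.003672 mol.
n(C6H8O6) = 0.003672 / 1 = 0.003672 mol.
mass of C6H8O6 = 0.003672 x 176.12 = 0.6466 g.
% purity = 0.6466 / 2.6937 x 100 = 24.0%.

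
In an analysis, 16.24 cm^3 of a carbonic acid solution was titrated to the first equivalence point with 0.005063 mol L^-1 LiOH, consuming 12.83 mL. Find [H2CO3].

n(LiOH) = 0.005063 x 0.01283 = 6.496e-5 mol.
At the first equivalence point, 1 mol OH^- react per mol H2CO3, so n(H2CO3) = 6.496e-5 / 1 = 6.496e-5 mol.
[H2CO3] = 6.496e-5 / 0.01624 L = 0.00400 M.

0.00400 M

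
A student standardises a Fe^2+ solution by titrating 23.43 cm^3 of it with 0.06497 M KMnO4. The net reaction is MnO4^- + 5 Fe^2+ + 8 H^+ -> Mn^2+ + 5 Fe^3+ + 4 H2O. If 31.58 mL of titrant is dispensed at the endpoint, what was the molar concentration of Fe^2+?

0.438 M

n(KMnO4) = 0.06497 x 0.03158 = 0.002052 mol.
From the balanced equation, 1 mol KMnO4 reacts with 5 mol Fe^2+, so n(Fe^2+) = 0.002052 x 5/1 = 0.01026 mol.
[Fe^2+] = 0.01026 / 0.02343 L = 0.438 M.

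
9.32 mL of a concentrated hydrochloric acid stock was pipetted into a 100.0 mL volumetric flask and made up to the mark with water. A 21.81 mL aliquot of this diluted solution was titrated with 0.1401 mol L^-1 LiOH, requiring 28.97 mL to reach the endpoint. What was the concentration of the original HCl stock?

2.00 M

n(LiOH) = 0.1401 x 0.02897 = 0.004059 mol.
n(HCl) in the aliquot = 0.004059 mol.
[diluted HCl] = 0.004059 / 0.02181 = 0.1861 M.
Dilution factor = 100.0/9.320 = 10.73, so [stock] = 0.1861 x 10.73 = 2.00 M.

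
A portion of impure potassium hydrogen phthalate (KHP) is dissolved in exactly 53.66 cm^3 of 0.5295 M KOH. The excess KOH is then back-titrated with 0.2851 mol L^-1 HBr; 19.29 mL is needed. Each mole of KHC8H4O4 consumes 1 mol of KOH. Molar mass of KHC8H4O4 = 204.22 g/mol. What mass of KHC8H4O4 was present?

4.68 g

Total n(KOH) added = 0.5295 x 0.05366 = 0.02841 mol.
n(HBr) used = 0.2851 x 0.01929 = 0.005500 mol, which equals the excess n(KOH).
So n(KOH) consumed by the sample = 0.02841 - 0.005500 = 0.02291 mol.
n(KHC8H4O4) = 0.02291 / 1 = 0.02291 mol.
mass = 0.02291 mol x 204.22 g/mol = 4.68 g.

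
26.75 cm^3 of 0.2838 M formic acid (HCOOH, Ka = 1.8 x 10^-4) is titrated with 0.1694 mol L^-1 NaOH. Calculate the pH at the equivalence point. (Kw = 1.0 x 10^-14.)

8.39

n(HCOOH) = 0.2838 x 0.02675 = 0.007592 mol; V(NaOH) at equivalence = 0.007592/0.1694 = 0.04481 L.
At equivalence all the acid is converted to HCOO-; total volume = 0.02675 + 0.04481 = 0.07156 L, so [HCOO-] = 0.007592/0.07156 = 0.1061 M.
Kb = Kw/Ka = 1.0e-14 / 1.8 x 10^-4 = 5.56e-11.
[OH^-] = sqrt(Kb x [HCOO-]) = sqrt(5.56e-11 x 0.1061) = 2.43e-6 M.
pOH = 5.61, so pH = 14.00 - 5.61 = 8.39.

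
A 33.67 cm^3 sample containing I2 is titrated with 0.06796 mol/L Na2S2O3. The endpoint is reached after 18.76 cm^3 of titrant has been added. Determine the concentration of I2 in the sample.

n(Na2S2O3) = 0.06796 x 0.01876 = 0.001275 mol.
From the balanced equation, 2 mol Na2S2O3 reacts with 1 mol I2, so n(I2) = 0.001275 x 1/2 = 0.0006375 mol.
[I2] = 0.0006375 / 0.03367 L = 0.0189 M.

0.0189 M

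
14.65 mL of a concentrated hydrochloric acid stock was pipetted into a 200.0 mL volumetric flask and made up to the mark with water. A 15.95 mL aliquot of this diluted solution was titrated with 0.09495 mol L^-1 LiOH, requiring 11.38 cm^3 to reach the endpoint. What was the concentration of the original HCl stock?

n(LiOH) = 0.09495 x 0.01138 = 0.001081 mol.
n(HCl) in the aliquot = 0.001081 mol.
[diluted HCl] = 0.001081 / 0.01595 = 0.06774 M.
Dilution factor = 200.0/14.65 = 13.65, so [stock] = 0.06774 x 13.65 = 0.925 M.

0.925 M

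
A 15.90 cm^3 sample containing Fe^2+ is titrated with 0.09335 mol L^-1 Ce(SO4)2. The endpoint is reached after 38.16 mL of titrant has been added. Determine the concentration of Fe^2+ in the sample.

0.224 M

n(Ce(SO4)2) = 0.09335 x 0.03816 = 0.003562 mol.
From the balanced equation, 1 mol Ce(SO4)2 reacts with 1 mol Fe^2+, so n(Fe^2+) = 0.003562 x 1/1 = 0.003562 mol.
[Fe^2+] = 0.003562 / 0.01590 L = 0.224 M.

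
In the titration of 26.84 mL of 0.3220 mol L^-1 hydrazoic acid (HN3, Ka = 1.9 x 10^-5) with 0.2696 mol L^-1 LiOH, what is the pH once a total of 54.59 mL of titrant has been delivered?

n(acid) = 0.3220 x 0.02684 = 0.008642 mol; n(LiOH) added = 0.2696 x 0.05459 = 0.01472 mol.
Base is in excess by 0.01472 - 0.008642 = 0.006075 mol in a total volume of 0.08143 L.
[OH^-] = 0.006075/0.08143 = 0.07460 M, so pOH = 1.13 and pH = 14.00 - 1.13 = 12.87.

12.87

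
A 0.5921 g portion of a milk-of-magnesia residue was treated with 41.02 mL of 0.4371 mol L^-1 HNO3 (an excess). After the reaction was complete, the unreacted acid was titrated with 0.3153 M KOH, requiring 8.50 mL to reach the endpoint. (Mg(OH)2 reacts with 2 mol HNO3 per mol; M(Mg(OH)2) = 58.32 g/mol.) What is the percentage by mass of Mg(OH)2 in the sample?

75.1%

Total n(HNO3) added = 0.4371 x 0.04102 = 0.01793 mol.
n(KOH) used = 0.3153 x 0.008500 = 0.002680 mol, which equals the excess n(HNO3).
So n(HNO3) consumed by the sample = 0.01793 - 0.002680 = 0.01525 mol.
n(Mg(OH)2) = 0.01525 / 2 = 0.007625 mol.
mass Mg(OH)2 = 0.007625 x 58.32 = 0.4447 g, so %Mg(OH)2 = 0.4447/0.5921 x 100 = 75.1%.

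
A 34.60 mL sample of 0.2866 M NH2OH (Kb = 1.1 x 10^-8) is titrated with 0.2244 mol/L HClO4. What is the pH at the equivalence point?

n(NH2OH) = 0.2866 x 0.03460 = 0.009916 mol; V(HClO4) at equivalence = 0.009916/0.2244 = 0.04419 L.
At equivalence the base is fully converted to NH3OH+; total volume = 0.07879 L, so [NH3OH+] = 0.009916/0.07879 = 0.1259 M.
Ka(NH3OH+) = Kw/Kb = 1.0e-14 / 1.1 x 10^-8 = 9.09e-7.
[H^+] = sqrt(Ka x [NH3OH+]) = sqrt(9.09e-7 x 0.1259) = 0.000338 M.
pH = -log(0.000338) = 3.47.

3.47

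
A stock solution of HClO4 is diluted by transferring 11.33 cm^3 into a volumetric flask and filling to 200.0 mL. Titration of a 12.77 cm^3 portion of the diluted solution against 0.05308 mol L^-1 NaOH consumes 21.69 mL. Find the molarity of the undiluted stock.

n(NaOH) = 0.05308 x 0.02169 = 0.001151 mol.
n(HClO4) in the aliquot = 0.001151 mol.
[diluted HClO4] = 0.001151 / 0.01277 = 0.09016 M.
Dilution factor = 200.0/11.33 = 17.65, so [stock] = 0.09016 x 17.65 = 1.59 M.

1.59 M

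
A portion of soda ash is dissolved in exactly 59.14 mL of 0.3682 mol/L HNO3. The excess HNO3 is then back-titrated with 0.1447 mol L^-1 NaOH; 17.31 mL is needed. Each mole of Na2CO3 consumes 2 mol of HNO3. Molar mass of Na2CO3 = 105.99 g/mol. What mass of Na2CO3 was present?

1.02 g

Total n(HNO3) added = 0.3682 x 0.05914 = 0.02178 mol.
n(NaOH) used = 0.1447 x 0.01731 = 0.002505 mol, which equals the excess n(HNO3).
So n(HNO3) consumed by the sample = 0.02178 - 0.002505 = 0.01927 mol.
n(Na2CO3) = 0.01927 / 2 = 0.009635 mol.
mass = 0.009635 mol x 105.99 g/mol = 1.02 g.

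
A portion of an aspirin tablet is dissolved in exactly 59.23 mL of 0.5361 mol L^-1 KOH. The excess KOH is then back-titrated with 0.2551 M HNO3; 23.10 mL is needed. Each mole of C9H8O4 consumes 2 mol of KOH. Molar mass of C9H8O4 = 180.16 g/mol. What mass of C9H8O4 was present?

Total n(KOH) added = 0.5361 x 0.05923 = 0.03175 mol.
n(HNO3) used = 0.2551 x 0.02310 = 0.005893 mol, which equals the excess n(KOH).
So n(KOH) consumed by the sample = 0.03175 - 0.005893 = 0.02586 mol.
n(C9H8O4) = 0.02586 / 2 = 0.01293 mol.
mass = 0.01293 mol x 180.16 g/mol = 2.33 g.

2.33 g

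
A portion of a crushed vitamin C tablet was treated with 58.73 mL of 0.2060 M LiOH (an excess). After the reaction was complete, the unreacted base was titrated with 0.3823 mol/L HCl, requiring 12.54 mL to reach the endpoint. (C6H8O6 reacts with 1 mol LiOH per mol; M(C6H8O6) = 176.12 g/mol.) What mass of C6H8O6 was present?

Total n(LiOH) added = 0.2060 x 0.05873 = 0.01210 mol.
n(HCl) used = 0.3823 x 0.01254 = 0.004794 mol, which equals the excess n(LiOH).
So n(LiOH) consumed by the sample = 0.01210 - 0.004794 = 0.007304 mol.
n(C6H8O6) = 0.007304 / 1 = 0.007304 mol.
mass = 0.007304 mol x 176.12 g/mol = 1.29 g.

1.29 g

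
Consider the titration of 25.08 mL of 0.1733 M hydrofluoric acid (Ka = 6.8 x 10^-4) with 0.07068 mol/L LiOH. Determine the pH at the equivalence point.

n(HF) = 0.1733 x 0.02508 = 0.004346 mol; V(LiOH) at equivalence = 0.004346/0.07068 = 0.06149 L.
At equivalence all the acid is converted to F-; total volume = 0.02508 + 0.06149 = 0.08657 L, so [F-] = 0.004346/0.08657 = 0.05020 M.
Kb = Kw/Ka = 1.0e-14 / 6.8 x 10^-4 = 1.47e-11.
[OH^-] = sqrt(Kb x [F-]) = sqrt(1.47e-11 x 0.05020) = 8.59e-7 M.
pOH = 6.07, so pH = 14.00 - 6.07 = 7.93.

7.93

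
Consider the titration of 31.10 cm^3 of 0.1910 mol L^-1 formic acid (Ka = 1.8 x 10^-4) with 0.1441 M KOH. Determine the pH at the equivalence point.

n(HCOOH) = 0.1910 x 0.03110 = 0.005940 mol; V(KOH) at equivalence = 0.005940/0.1441 = 0.04122 L.
At equivalence all the acid is converted to HCOO-; total volume = 0.03110 + 0.04122 = 0.07232 L, so [HCOO-] = 0.005940/0.07232 = 0.08213 M.
Kb = Kw/Ka = 1.0e-14 / 1.8 x 10^-4 = 5.56e-11.
[OH^-] = sqrt(Kb x [HCOO-]) = sqrt(5.56e-11 x 0.08213) = 2.14e-6 M.
pOH = 5.67, so pH = 14.00 - 5.67 = 8.33.

8.33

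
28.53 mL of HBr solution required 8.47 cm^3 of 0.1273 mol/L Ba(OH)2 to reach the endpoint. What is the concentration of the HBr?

0.0756 M

n(Ba(OH)2) delivered = 0.1273 x 0.008470 = 0.001078 mol.
The reaction is 2 HBr + 1 Ba(OH)2, so n(HBr) = 0.001078 x 2/1 = 0.002156 mol.
[HBr] = 0.002156 mol / 0.02853 L = 0.0756 M.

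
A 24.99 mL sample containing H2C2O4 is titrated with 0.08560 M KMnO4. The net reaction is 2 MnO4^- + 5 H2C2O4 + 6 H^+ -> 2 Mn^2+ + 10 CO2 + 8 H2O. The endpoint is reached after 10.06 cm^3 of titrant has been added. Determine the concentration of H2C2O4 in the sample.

0.0861 M

n(KMnO4) = 0.08560 x 0.01006 = 0.0008611 mol.
From the balanced equation, 2 mol KMnO4 reacts with 5 mol H2C2O4, so n(H2C2O4) = 0.0008611 x 5/2 = 0.002153 mol.
[H2C2O4] = 0.002153 / 0.02499 L = 0.0861 M.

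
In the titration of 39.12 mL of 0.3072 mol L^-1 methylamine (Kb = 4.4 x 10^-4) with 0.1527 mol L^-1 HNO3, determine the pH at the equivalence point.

5.82

n(CH3NH2) = 0.3072 x 0.03912 = 0.01202 mol; V(HNO3) at equivalence = 0.01202/0.1527 = 0.07870 L.
At equivalence the base is fully converted to CH3NH3+; total volume = 0.1178 L, so [CH3NH3+] = 0.01202/0.1178 = 0.1020 M.
Ka(CH3NH3+) = Kw/Kb = 1.0e-14 / 4.4 x 10^-4 = 2.27e-11.
[H^+] = sqrt(Ka x [CH3NH3+]) = sqrt(2.27e-11 x 0.1020) = 1.52e-6 M.
pH = -log(1.52e-6) = 5.82.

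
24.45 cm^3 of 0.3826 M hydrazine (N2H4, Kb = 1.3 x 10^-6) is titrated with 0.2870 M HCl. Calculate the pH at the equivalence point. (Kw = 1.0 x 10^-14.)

4.45

n(N2H4) = 0.3826 x 0.02445 = 0.009355 mol; V(HCl) at equivalence = 0.009355/0.2870 = 0.03259 L.
At equivalence the base is fully converted to N2H5+; total volume = 0.05704 L, so [N2H5+] = 0.009355/0.05704 = 0.1640 M.
Ka(N2H5+) = Kw/Kb = 1.0e-14 / 1.3 x 10^-6 = 7.69e-9.
[H^+] = sqrt(Ka x [N2H5+]) = sqrt(7.69e-9 x 0.1640) = 3.55e-5 M.
pH = -log(3.55e-5) = 4.45.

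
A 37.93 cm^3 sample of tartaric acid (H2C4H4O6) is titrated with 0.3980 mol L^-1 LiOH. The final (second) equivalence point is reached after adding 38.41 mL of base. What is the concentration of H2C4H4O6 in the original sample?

0.202 M

n(LiOH) = 0.3980 x 0.03841 = 0.01529 mol.
At the final (second) equivalence point, 2 mol OH^- react per mol H2C4H4O6, so n(H2C4H4O6) = 0.01529 / 2 = 0.007644 mol.
[H2C4H4O6] = 0.007644 / 0.03793 L = 0.202 M.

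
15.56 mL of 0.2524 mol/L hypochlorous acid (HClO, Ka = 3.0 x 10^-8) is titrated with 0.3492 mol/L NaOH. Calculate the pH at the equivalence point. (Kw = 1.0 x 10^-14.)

10.34

n(HClO) = 0.2524 x 0.01556 = 0.003927 mol; V(NaOH) at equivalence = 0.003927/0.3492 = 0.01125 L.
At equivalence all the acid is converted to ClO-; total volume = 0.01556 + 0.01125 = 0.02681 L, so [ClO-] = 0.003927/0.02681 = 0.1465 M.
Kb = Kw/Ka = 1.0e-14 / 3.0 x 10^-8 = 3.33e-7.
[OH^-] = sqrt(Kb x [ClO-]) = sqrt(3.33e-7 x 0.1465) = 0.000221 M.
pOH = 3.66, so pH = 14.00 - 3.66 = 10.34.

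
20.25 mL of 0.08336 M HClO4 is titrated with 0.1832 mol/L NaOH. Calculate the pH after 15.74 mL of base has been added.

12.52

n(acid) = 0.08336 x 0.02025 = 0.001688 mol; n(NaOH) added = 0.1832 x 0.01574 = 0.002884 mol.
Base is in excess by 0.002884 - 0.001688 = 0.001196 mol in a total volume of 0.03599 L.
[OH^-] = 0.001196/0.03599 = 0.03322 M, so pOH = 1.48 and pH = 14.00 - 1.48 = 12.52.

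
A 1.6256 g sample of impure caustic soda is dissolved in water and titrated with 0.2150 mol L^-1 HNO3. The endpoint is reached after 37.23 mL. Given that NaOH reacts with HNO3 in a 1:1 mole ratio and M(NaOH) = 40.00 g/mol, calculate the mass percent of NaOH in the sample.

19.7%

n(HNO3) = 0.2150 x 0.03723 = 0.008004 mol.
n(NaOH) = 0.008004 / 1 = 0.008004 mol.
mass of NaOH = 0.008004 x 40.00 = 0.3202 g.
% purity = 0.3202 / 1.6256 x 100 = 19.7%.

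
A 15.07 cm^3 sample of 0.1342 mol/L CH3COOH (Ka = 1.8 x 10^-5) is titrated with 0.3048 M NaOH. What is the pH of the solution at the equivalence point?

n(CH3COOH) = 0.1342 x 0.01507 = 0.002022 mol; V(NaOH) at equivalence = 0.002022/0.3048 = 0.006635 L.
At equivalence all the acid is converted to CH3COO-; total volume = 0.01507 + 0.006635 = 0.02171 L, so [CH3COO-] = 0.002022/0.02171 = 0.09318 M.
Kb = Kw/Ka = 1.0e-14 / 1.8 x 10^-5 = 5.56e-10.
[OH^-] = sqrt(Kb x [CH3COO-]) = sqrt(5.56e-10 x 0.09318) = 7.19e-6 M.
pOH = 5.14, so pH = 14.00 - 5.14 = 8.86.

8.86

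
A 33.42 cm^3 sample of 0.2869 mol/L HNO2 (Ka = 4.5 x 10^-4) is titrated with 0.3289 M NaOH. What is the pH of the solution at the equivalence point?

n(HNO2) = 0.2869 x 0.03342 = 0.009588 mol; V(NaOH) at equivalence = 0.009588/0.3289 = 0.02915 L.
At equivalence all the acid is converted to NO2-; total volume = 0.03342 + 0.02915 = 0.06257 L, so [NO2-] = 0.009588/0.06257 = 0.1532 M.
Kb = Kw/Ka = 1.0e-14 / 4.5 x 10^-4 = 2.22e-11.
[OH^-] = sqrt(Kb x [NO2-]) = sqrt(2.22e-11 x 0.1532) = 1.85e-6 M.
pOH = 5.73, so pH = 14.00 - 5.73 = 8.27.

8.27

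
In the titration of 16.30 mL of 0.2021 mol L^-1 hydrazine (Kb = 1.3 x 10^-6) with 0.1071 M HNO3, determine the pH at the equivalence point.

n(N2H4) = 0.2021 x 0.01630 = 0.003294 mol; V(HNO3) at equivalence = 0.003294/0.1071 = 0.03076 L.
At equivalence the base is fully converted to N2H5+; total volume = 0.04706 L, so [N2H5+] = 0.003294/0.04706 = 0.07000 M.
Ka(N2H5+) = Kw/Kb = 1.0e-14 / 1.3 x 10^-6 = 7.69e-9.
[H^+] = sqrt(Ka x [N2H5+]) = sqrt(7.69e-9 x 0.07000) = 2.32e-5 M.
pH = -log(2.32e-5) = 4.63.

4.63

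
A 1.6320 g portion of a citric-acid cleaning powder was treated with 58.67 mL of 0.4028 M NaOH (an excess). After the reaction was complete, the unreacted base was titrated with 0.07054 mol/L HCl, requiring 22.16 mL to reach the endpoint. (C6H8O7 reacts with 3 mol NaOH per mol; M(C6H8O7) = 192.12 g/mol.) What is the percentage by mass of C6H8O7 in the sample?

Total n(NaOH) added = 0.4028 x 0.05867 = 0.02363 mol.
n(HCl) used = 0.07054 x 0.02216 = 0.001563 mol, which equals the excess n(NaOH).
So n(NaOH) consumed by the sample = 0.02363 - 0.001563 = 0.02207 mol.
n(C6H8O7) = 0.02207 / 3 = 0.007356 mol.
mass C6H8O7 = 0.007356 x 192.12 = 1.413 g, so %C6H8O7 = 1.413/1.6320 x 100 = 86.6%.

86.6%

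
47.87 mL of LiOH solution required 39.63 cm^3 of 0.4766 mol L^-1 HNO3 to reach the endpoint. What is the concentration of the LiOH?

0.395 M

n(HNO3) delivered = 0.4766 x 0.03963 = 0.01889 mol.
For a 1:1 reaction, n(LiOH) = 0.01889 mol.
[LiOH] = 0.01889 mol / 0.04787 L = 0.395 M.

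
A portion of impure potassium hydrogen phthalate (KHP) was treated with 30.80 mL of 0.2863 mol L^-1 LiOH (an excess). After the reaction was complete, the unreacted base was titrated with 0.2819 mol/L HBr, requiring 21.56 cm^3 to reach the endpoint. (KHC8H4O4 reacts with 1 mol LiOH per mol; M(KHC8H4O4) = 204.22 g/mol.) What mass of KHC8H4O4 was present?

0.560 g

Total n(LiOH) added = 0.2863 x 0.03080 = 0.008818 mol.
n(HBr) used = 0.2819 x 0.02156 = 0.006078 mol, which equals the excess n(LiOH).
So n(LiOH) consumed by the sample = 0.008818 - 0.006078 = 0.002740 mol.
n(KHC8H4O4) = 0.002740 / 1 = 0.002740 mol.
mass = 0.002740 mol x 204.22 g/mol = 0.560 g.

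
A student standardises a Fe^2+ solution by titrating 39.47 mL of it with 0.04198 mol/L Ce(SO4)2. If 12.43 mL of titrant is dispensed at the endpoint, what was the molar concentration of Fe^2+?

n(Ce(SO4)2) = 0.04198 x 0.01243 = 0.0005218 mol.
From the balanced equation, 1 mol Ce(SO4)2 reacts with 1 mol Fe^2+, so n(Fe^2+) = 0.0005218 x 1/1 = 0.0005218 mol.
[Fe^2+] = 0.0005218 / 0.03947 L = 0.0132 M.

0.0132 M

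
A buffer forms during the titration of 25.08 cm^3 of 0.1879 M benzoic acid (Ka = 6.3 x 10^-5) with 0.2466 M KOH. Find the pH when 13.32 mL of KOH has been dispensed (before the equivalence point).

4.56

Initial n(C6H5COOH) = 0.1879 x 0.02508 = 0.004713 mol.
n(KOH) added = 0.2466 x 0.01332 = 0.003285 mol, converting that many moles of C6H5COOH to C6H5COO-.
Remaining n(C6H5COOH) = 0.001428 mol; n(C6H5COO-) = 0.003285 mol.
By Henderson-Hasselbalch, pH = pKa + log([A^-]/[HA]) = 4.20 + log(0.003285/0.001428) = 4.20 + (+0.36) = 4.56.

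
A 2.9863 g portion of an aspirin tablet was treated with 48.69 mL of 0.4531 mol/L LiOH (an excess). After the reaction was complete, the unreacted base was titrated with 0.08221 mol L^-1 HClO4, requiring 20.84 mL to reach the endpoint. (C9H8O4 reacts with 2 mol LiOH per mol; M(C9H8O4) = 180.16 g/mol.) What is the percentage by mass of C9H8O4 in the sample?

61.4%

Total n(LiOH) added = 0.4531 x 0.04869 = 0.02206 mol.
n(HClO4) used = 0.08221 x 0.02084 = 0.001713 mol, which equals the excess n(LiOH).
So n(LiOH) consumed by the sample = 0.02206 - 0.001713 = 0.02035 mol.
n(C9H8O4) = 0.02035 / 2 = 0.01017 mol.
mass C9H8O4 = 0.01017 x 180.16 = 1.833 g, so %C9H8O4 = 1.833/2.9863 x 100 = 61.4%.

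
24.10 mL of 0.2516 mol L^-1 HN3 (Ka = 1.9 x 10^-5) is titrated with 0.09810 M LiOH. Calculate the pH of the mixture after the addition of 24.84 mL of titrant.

Initial n(HN3) = 0.2516 x 0.02410 = 0.006064 mol.
n(LiOH) added = 0.09810 x 0.02484 = 0.002437 mol, converting that many moles of HN3 to N3-.
Remaining n(HN3) = 0.003627 mol; n(N3-) = 0.002437 mol.
By Henderson-Hasselbalch, pH = pKa + log([A^-]/[HA]) = 4.72 + log(0.002437/0.003627) = 4.72 + (-0.17) = 4.55.

4.55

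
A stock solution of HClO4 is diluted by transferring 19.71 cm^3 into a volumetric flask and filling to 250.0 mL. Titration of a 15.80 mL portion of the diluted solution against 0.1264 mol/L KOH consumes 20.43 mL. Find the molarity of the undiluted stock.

2.07 M

n(KOH) = 0.1264 x 0.02043 = 0.002582 mol.
n(HClO4) in the aliquot = 0.002582 mol.
[diluted HClO4] = 0.002582 / 0.01580 = 0.1634 M.
Dilution factor = 250.0/19.71 = 12.68, so [stock] = 0.1634 x 12.68 = 2.07 M.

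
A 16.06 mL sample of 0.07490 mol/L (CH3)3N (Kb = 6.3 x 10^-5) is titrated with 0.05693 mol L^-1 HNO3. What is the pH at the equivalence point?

5.64

n((CH3)3N) = 0.07490 x 0.01606 = 0.001203 mol; V(HNO3) at equivalence = 0.001203/0.05693 = 0.02113 L.
At equivalence the base is fully converted to (CH3)3NH+; total volume = 0.03719 L, so [(CH3)3NH+] = 0.001203/0.03719 = 0.03235 M.
Ka((CH3)3NH+) = Kw/Kb = 1.0e-14 / 6.3 x 10^-5 = 1.59e-10.
[H^+] = sqrt(Ka x [(CH3)3NH+]) = sqrt(1.59e-10 x 0.03235) = 2.27e-6 M.
pH = -log(2.27e-6) = 5.64.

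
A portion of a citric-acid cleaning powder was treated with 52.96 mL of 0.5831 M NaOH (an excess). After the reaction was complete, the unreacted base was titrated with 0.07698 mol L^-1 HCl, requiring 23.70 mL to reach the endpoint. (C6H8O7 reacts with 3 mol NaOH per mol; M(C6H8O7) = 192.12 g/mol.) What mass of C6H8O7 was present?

1.86 g

Total n(NaOH) added = 0.5831 x 0.05296 = 0.03088 mol.
n(HCl) used = 0.07698 x 0.02370 = 0.001824 mol, which equals the excess n(NaOH).
So n(NaOH) consumed by the sample = 0.03088 - 0.001824 = 0.02906 mol.
n(C6H8O7) = 0.02906 / 3 = 0.009686 mol.
mass = 0.009686 mol x 192.12 g/mol = 1.86 g.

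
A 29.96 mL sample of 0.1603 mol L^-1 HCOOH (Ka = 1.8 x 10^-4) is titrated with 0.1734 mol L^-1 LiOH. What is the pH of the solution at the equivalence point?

8.33

n(HCOOH) = 0.1603 x 0.02996 = 0.004803 mol; V(LiOH) at equivalence = 0.004803/0.1734 = 0.02770 L.
At equivalence all the acid is converted to HCOO-; total volume = 0.02996 + 0.02770 = 0.05766 L, so [HCOO-] = 0.004803/0.05766 = 0.08330 M.
Kb = Kw/Ka = 1.0e-14 / 1.8 x 10^-4 = 5.56e-11.
[OH^-] = sqrt(Kb x [HCOO-]) = sqrt(5.56e-11 x 0.08330) = 2.15e-6 M.
pOH = 5.67, so pH = 14.00 - 5.67 = 8.33.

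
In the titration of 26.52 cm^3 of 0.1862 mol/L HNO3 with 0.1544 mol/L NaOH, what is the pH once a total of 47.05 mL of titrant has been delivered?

n(acid) = 0.1862 x 0.02652 = 0.004938 mol; n(NaOH) added = 0.1544 x 0.04705 = 0.007265 mol.
Base is in excess by 0.007265 - 0.004938 = 0.002326 mol in a total volume of 0.07357 L.
[OH^-] = 0.002326/0.07357 = 0.03162 M, so pOH = 1.50 and pH = 14.00 - 1.50 = 12.50.

12.50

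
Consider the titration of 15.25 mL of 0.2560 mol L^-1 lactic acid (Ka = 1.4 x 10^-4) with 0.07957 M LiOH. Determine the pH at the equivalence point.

n(HC3H5O3) = 0.2560 x 0.01525 = 0.003904 mol; V(LiOH) at equivalence = 0.003904/0.07957 = 0.04906 L.
At equivalence all the acid is converted to C3H5O3-; total volume = 0.01525 + 0.04906 = 0.06431 L, so [C3H5O3-] = 0.003904/0.06431 = 0.06070 M.
Kb = Kw/Ka = 1.0e-14 / 1.4 x 10^-4 = 7.14e-11.
[OH^-] = sqrt(Kb x [C3H5O3-]) = sqrt(7.14e-11 x 0.06070) = 2.08e-6 M.
pOH = 5.68, so pH = 14.00 - 5.68 = 8.32.

8.32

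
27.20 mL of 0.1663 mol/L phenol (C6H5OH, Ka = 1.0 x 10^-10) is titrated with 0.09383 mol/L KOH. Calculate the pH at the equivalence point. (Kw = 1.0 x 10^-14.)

11.39

n(C6H5OH) = 0.1663 x 0.02720 = 0.004523 mol; V(KOH) at equivalence = 0.004523/0.09383 = 0.04821 L.
At equivalence all the acid is converted to C6H5O-; total volume = 0.02720 + 0.04821 = 0.07541 L, so [C6H5O-] = 0.004523/0.07541 = 0.05999 M.
Kb = Kw/Ka = 1.0e-14 / 1.0 x 10^-10 = 0.000100.
[OH^-] = sqrt(Kb x [C6H5O-]) = sqrt(0.000100 x 0.05999) = 0.00245 M.
pOH = 2.61, so pH = 14.00 - 2.61 = 11.39.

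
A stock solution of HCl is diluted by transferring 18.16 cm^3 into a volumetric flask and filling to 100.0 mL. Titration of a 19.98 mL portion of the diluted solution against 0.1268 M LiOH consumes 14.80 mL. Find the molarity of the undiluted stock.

0.517 M

n(LiOH) = 0.1268 x 0.01480 = 0.001877 mol.
n(HCl) in the aliquot = 0.001877 mol.
[diluted HCl] = 0.001877 / 0.01998 = 0.09393 M.
Dilution factor = 100.0/18.16 = 5.507, so [stock] = 0.09393 x 5.507 = 0.517 M.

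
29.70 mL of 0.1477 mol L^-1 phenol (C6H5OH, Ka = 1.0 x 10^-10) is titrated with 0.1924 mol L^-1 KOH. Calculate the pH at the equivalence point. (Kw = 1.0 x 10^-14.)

n(C6H5OH) = 0.1477 x 0.02970 = 0.004387 mol; V(KOH) at equivalence = 0.004387/0.1924 = 0.02280 L.
At equivalence all the acid is converted to C6H5O-; total volume = 0.02970 + 0.02280 = 0.05250 L, so [C6H5O-] = 0.004387/0.05250 = 0.08356 M.
Kb = Kw/Ka = 1.0e-14 / 1.0 x 10^-10 = 0.000100.
[OH^-] = sqrt(Kb x [C6H5O-]) = sqrt(0.000100 x 0.08356) = 0.00289 M.
pOH = 2.54, so pH = 14.00 - 2.54 = 11.46.

11.46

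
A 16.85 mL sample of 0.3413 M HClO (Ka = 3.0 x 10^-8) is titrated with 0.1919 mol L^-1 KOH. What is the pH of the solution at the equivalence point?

n(HClO) = 0.3413 x 0.01685 = 0.005751 mol; V(KOH) at equivalence = 0.005751/0.1919 = 0.02997 L.
At equivalence all the acid is converted to ClO-; total volume = 0.01685 + 0.02997 = 0.04682 L, so [ClO-] = 0.005751/0.04682 = 0.1228 M.
Kb = Kw/Ka = 1.0e-14 / 3.0 x 10^-8 = 3.33e-7.
[OH^-] = sqrt(Kb x [ClO-]) = sqrt(3.33e-7 x 0.1228) = 0.000202 M.
pOH = 3.69, so pH = 14.00 - 3.69 = 10.31.

10.31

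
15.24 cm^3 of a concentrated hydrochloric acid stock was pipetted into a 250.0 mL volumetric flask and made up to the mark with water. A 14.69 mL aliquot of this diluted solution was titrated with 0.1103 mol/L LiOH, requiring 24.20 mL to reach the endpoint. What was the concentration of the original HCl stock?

n(LiOH) = 0.1103 x 0.02420 = 0.002669 mol.
n(HCl) in the aliquot = 0.002669 mol.
[diluted HCl] = 0.002669 / 0.01469 = 0.1817 M.
Dilution factor = 250.0/15.24 = 16.40, so [stock] = 0.1817 x 16.40 = 2.98 M.

2.98 M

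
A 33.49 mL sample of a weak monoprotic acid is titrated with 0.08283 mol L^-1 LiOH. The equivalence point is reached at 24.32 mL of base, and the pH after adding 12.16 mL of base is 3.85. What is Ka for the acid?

12.16 mL is half of the equivalence volume, so this is the half-equivalence point where [HA] = [A^-].
At half-equivalence pH = pKa, so pKa = 3.85.
Ka = 10^(-3.85) = 1.4 x 10^-4.

1.4 x 10^-4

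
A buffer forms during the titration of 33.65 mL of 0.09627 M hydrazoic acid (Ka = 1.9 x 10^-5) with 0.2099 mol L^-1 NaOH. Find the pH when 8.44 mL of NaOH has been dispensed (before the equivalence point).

4.80

Initial n(HN3) = 0.09627 x 0.03365 = 0.003239 mol.
n(NaOH) added = 0.2099 x 0.008440 = 0.001772 mol, converting that many moles of HN3 to N3-.
Remaining n(HN3) = 0.001468 mol; n(N3-) = 0.001772 mol.
By Henderson-Hasselbalch, pH = pKa + log([A^-]/[HA]) = 4.72 + log(0.001772/0.001468) = 4.72 + (+0.08) = 4.80.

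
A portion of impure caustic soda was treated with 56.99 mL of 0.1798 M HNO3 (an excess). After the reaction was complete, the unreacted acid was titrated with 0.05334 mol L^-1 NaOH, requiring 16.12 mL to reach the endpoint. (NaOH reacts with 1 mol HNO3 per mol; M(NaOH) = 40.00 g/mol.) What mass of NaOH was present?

0.375 g

Total n(HNO3) added = 0.1798 x 0.05699 = 0.01025 mol.
n(NaOH) used = 0.05334 x 0.01612 = 0.0008598 mol, which equals the excess n(HNO3).
So n(HNO3) consumed by the sample = 0.01025 - 0.0008598 = 0.009387 mol.
n(NaOH) = 0.009387 / 1 = 0.009387 mol.
mass = 0.009387 mol x 40.00 g/mol = 0.375 g.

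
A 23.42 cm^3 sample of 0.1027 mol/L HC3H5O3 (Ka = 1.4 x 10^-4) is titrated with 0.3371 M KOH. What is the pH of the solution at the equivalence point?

n(HC3H5O3) = 0.1027 x 0.02342 = 0.002405 mol; V(KOH) at equivalence = 0.002405/0.3371 = 0.007135 L.
At equivalence all the acid is converted to C3H5O3-; total volume = 0.02342 + 0.007135 = 0.03056 L, so [C3H5O3-] = 0.002405/0.03056 = 0.07872 M.
Kb = Kw/Ka = 1.0e-14 / 1.4 x 10^-4 = 7.14e-11.
[OH^-] = sqrt(Kb x [C3H5O3-]) = sqrt(7.14e-11 x 0.07872) = 2.37e-6 M.
pOH = 5.63, so pH = 14.00 - 5.63 = 8.37.

8.37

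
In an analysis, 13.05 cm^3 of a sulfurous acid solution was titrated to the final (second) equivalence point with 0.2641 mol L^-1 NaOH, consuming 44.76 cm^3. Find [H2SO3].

n(NaOH) = 0.2641 x 0.04476 = 0.01182 mol.
At the final (second) equivalence point, 2 mol OH^- react per mol H2SO3, so n(H2SO3) = 0.01182 / 2 = 0.005911 mol.
[H2SO3] = 0.005911 / 0.01305 L = 0.453 M.

0.453 M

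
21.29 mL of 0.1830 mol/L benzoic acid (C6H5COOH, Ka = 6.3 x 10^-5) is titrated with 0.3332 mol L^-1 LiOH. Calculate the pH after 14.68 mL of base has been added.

12.44

n(acid) = 0.1830 x 0.02129 = 0.003896 mol; n(LiOH) added = 0.3332 x 0.01468 = 0.004891 mol.
Base is in excess by 0.004891 - 0.003896 = 0.0009953 mol in a total volume of 0.03597 L.
[OH^-] = 0.0009953/0.03597 = 0.02767 M, so pOH = 1.56 and pH = 14.00 - 1.56 = 12.44.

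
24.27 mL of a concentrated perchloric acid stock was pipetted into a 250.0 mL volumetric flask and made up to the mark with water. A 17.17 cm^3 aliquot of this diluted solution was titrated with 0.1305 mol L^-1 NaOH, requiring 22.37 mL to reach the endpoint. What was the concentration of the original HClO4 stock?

n(NaOH) = 0.1305 x 0.02237 = 0.002919 mol.
n(HClO4) in the aliquot = 0.002919 mol.
[diluted HClO4] = 0.002919 / 0.01717 = 0.1700 M.
Dilution factor = 250.0/24.27 = 10.30, so [stock] = 0.1700 x 10.30 = 1.75 M.

1.75 M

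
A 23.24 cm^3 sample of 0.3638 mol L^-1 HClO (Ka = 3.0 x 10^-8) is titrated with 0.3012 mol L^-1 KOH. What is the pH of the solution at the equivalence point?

n(HClO) = 0.3638 x 0.02324 = 0.008455 mol; V(KOH) at equivalence = 0.008455/0.3012 = 0.02807 L.
At equivalence all the acid is converted to ClO-; total volume = 0.02324 + 0.02807 = 0.05131 L, so [ClO-] = 0.008455/0.05131 = 0.1648 M.
Kb = Kw/Ka = 1.0e-14 / 3.0 x 10^-8 = 3.33e-7.
[OH^-] = sqrt(Kb x [ClO-]) = sqrt(3.33e-7 x 0.1648) = 0.000234 M.
pOH = 3.63, so pH = 14.00 - 3.63 = 10.37.

10.37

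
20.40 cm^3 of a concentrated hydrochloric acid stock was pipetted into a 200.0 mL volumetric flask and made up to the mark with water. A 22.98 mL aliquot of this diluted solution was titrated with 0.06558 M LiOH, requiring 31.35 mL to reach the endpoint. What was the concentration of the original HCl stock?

0.877 M

n(LiOH) = 0.06558 x 0.03135 = 0.002056 mol.
n(HCl) in the aliquot = 0.002056 mol.
[diluted HCl] = 0.002056 / 0.02298 = 0.08947 M.
Dilution factor = 200.0/20.40 = 9.804, so [stock] = 0.08947 x 9.804 = 0.877 M.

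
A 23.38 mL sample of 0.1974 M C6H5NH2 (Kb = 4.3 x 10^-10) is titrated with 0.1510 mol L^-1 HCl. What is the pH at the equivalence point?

n(C6H5NH2) = 0.1974 x 0.02338 = 0.004615 mol; V(HCl) at equivalence = 0.004615/0.1510 = 0.03056 L.
At equivalence the base is fully converted to C6H5NH3+; total volume = 0.05394 L, so [C6H5NH3+] = 0.004615/0.05394 = 0.08556 M.
Ka(C6H5NH3+) = Kw/Kb = 1.0e-14 / 4.3 x 10^-10 = 2.33e-5.
[H^+] = sqrt(Ka x [C6H5NH3+]) = sqrt(2.33e-5 x 0.08556) = 0.00141 M.
pH = -log(0.00141) = 2.85.

2.85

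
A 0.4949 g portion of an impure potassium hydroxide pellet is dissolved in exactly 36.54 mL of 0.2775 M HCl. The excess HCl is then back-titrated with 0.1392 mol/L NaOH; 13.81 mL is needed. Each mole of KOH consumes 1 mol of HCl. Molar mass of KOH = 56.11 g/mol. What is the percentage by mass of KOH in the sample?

93.2%

Total n(HCl) added = 0.2775 x 0.03654 = 0.01014 mol.
n(NaOH) used = 0.1392 x 0.01381 = 0.001922 mol, which equals the excess n(HCl).
So n(HCl) consumed by the sample = 0.01014 - 0.001922 = 0.008217 mol.
n(KOH) = 0.008217 / 1 = 0.008217 mol.
mass KOH = 0.008217 x 56.11 = 0.4611 g, so %KOH = 0.4611/0.4949 x 100 = 93.2%.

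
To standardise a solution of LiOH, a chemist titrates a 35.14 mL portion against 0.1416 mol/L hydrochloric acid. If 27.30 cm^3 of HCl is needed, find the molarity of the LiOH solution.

n(HCl) delivered = 0.1416 x 0.02730 = 0.003866 mol.
For a 1:1 reaction, n(LiOH) = 0.003866 mol.
[LiOH] = 0.003866 mol / 0.03514 L = 0.110 M.

0.110 M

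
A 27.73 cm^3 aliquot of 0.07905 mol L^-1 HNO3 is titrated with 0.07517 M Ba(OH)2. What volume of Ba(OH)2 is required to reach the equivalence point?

n(HNO3) = 0.07905 mol/L x 0.02773 L = 0.002192 mol.
The neutralisation is 2 HNO3 : 1 Ba(OH)2, so n(Ba(OH)2) = 0.002192 x 1/2 = 0.001096 mol.
V(Ba(OH)2) = 0.001096 / 0.07517 = 0.01458 L = 14.6 mL.

14.6 mL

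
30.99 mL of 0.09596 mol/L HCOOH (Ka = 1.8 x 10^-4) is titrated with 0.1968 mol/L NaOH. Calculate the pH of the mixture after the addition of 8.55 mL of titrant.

3.86

Initial n(HCOOH) = 0.09596 x 0.03099 = 0.002974 mol.
n(NaOH) added = 0.1968 x 0.008550 = 0.001683 mol, converting that many moles of HCOOH to HCOO-.
Remaining n(HCOOH) = 0.001291 mol; n(HCOO-) = 0.001683 mol.
By Henderson-Hasselbalch, pH = pKa + log([A^-]/[HA]) = 3.74 + log(0.001683/0.001291) = 3.74 + (+0.12) = 3.86.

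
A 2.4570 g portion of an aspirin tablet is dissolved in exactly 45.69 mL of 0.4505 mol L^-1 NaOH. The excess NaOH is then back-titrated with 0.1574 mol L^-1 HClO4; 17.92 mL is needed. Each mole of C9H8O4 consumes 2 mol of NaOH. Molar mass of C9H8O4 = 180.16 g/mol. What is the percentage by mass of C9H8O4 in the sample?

65.1%

Total n(NaOH) added = 0.4505 x 0.04569 = 0.02058 mol.
n(HClO4) used = 0.1574 x 0.01792 = 0.002821 mol, which equals the excess n(NaOH).
So n(NaOH) consumed by the sample = 0.02058 - 0.002821 = 0.01776 mol.
n(C9H8O4) = 0.01776 / 2 = 0.008881 mol.
mass C9H8O4 = 0.008881 x 180.16 = 1.600 g, so %C9H8O4 = 1.600/2.4570 x 100 = 65.1%.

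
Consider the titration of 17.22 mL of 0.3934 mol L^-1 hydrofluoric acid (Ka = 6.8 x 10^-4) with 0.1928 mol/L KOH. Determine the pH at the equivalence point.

n(HF) = 0.3934 x 0.01722 = 0.006774 mol; V(KOH) at equivalence = 0.006774/0.1928 = 0.03514 L.
At equivalence all the acid is converted to F-; total volume = 0.01722 + 0.03514 = 0.05236 L, so [F-] = 0.006774/0.05236 = 0.1294 M.
Kb = Kw/Ka = 1.0e-14 / 6.8 x 10^-4 = 1.47e-11.
[OH^-] = sqrt(Kb x [F-]) = sqrt(1.47e-11 x 0.1294) = 1.38e-6 M.
pOH = 5.86, so pH = 14.00 - 5.86 = 8.14.

8.14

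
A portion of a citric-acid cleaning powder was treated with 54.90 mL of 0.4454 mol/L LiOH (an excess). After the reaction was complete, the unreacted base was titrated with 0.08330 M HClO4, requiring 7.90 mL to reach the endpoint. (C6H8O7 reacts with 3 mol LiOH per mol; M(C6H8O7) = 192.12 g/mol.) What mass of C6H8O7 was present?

1.52 g

Total n(LiOH) added = 0.4454 x 0.05490 = 0.02445 mol.
n(HClO4) used = 0.08330 x 0.007900 = 0.0006581 mol, which equals the excess n(LiOH).
So n(LiOH) consumed by the sample = 0.02445 - 0.0006581 = 0.02379 mol.
n(C6H8O7) = 0.02379 / 3 = 0.007931 mol.
mass = 0.007931 mol x 192.12 g/mol = 1.52 g.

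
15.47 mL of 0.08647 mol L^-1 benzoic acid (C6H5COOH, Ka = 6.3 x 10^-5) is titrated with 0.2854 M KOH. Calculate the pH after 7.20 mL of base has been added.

n(acid) = 0.08647 x 0.01547 = 0.001338 mol; n(KOH) added = 0.2854 x 0.007200 = 0.002055 mol.
Base is in excess by 0.002055 - 0.001338 = 0.0007172 mol in a total volume of 0.02267 L.
[OH^-] = 0.0007172/0.02267 = 0.03164 M, so pOH = 1.50 and pH = 14.00 - 1.50 = 12.50.

12.50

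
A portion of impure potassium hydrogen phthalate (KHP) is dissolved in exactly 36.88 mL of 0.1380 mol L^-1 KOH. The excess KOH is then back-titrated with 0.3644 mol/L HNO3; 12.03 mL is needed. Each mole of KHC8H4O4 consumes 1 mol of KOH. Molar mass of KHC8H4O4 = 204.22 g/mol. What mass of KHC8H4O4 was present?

Total n(KOH) added = 0.1380 x 0.03688 = 0.005089 mol.
n(HNO3) used = 0.3644 x 0.01203 = 0.004384 mol, which equals the excess n(KOH).
So n(KOH) consumed by the sample = 0.005089 - 0.004384 = 0.0007057 mol.
n(KHC8H4O4) = 0.0007057 / 1 = 0.0007057 mol.
mass = 0.0007057 mol x 204.22 g/mol = 0.144 g.

0.144 g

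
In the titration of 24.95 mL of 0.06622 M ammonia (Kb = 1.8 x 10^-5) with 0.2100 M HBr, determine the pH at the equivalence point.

5.28

n(NH3) = 0.06622 x 0.02495 = 0.001652 mol; V(HBr) at equivalence = 0.001652/0.2100 = 0.007868 L.
At equivalence the base is fully converted to NH4+; total volume = 0.03282 L, so [NH4+] = 0.001652/0.03282 = 0.05034 M.
Ka(NH4+) = Kw/Kb = 1.0e-14 / 1.8 x 10^-5 = 5.56e-10.
[H^+] = sqrt(Ka x [NH4+]) = sqrt(5.56e-10 x 0.05034) = 5.29e-6 M.
pH = -log(5.29e-6) = 5.28.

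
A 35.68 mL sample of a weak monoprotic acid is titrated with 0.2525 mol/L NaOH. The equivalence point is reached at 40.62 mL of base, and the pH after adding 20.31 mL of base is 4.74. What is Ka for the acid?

1.8 x 10^-5

20.31 mL is half of the equivalence volume, so this is the half-equivalence point where [HA] = [A^-].
At half-equivalence pH = pKa, so pKa = 4.74.
Ka = 10^(-4.74) = 1.8 x 10^-5.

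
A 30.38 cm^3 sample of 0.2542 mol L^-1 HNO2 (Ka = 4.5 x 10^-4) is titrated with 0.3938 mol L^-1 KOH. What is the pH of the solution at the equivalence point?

8.27

n(HNO2) = 0.2542 x 0.03038 = 0.007723 mol; V(KOH) at equivalence = 0.007723/0.3938 = 0.01961 L.
At equivalence all the acid is converted to NO2-; total volume = 0.03038 + 0.01961 = 0.04999 L, so [NO2-] = 0.007723/0.04999 = 0.1545 M.
Kb = Kw/Ka = 1.0e-14 / 4.5 x 10^-4 = 2.22e-11.
[OH^-] = sqrt(Kb x [NO2-]) = sqrt(2.22e-11 x 0.1545) = 1.85e-6 M.
pOH = 5.73, so pH = 14.00 - 5.73 = 8.27.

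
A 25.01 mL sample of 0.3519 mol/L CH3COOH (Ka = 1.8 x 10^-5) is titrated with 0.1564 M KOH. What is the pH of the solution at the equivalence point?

n(CH3COOH) = 0.3519 x 0.02501 = 0.008801 mol; V(KOH) at equivalence = 0.008801/0.1564 = 0.05627 L.
At equivalence all the acid is converted to CH3COO-; total volume = 0.02501 + 0.05627 = 0.08128 L, so [CH3COO-] = 0.008801/0.08128 = 0.1083 M.
Kb = Kw/Ka = 1.0e-14 / 1.8 x 10^-5 = 5.56e-10.
[OH^-] = sqrt(Kb x [CH3COO-]) = sqrt(5.56e-10 x 0.1083) = 7.76e-6 M.
pOH = 5.11, so pH = 14.00 - 5.11 = 8.89.

8.89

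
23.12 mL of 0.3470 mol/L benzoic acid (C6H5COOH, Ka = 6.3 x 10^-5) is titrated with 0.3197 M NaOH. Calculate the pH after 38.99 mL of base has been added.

12.85

n(acid) = 0.3470 x 0.02312 = 0.008023 mol; n(NaOH) added = 0.3197 x 0.03899 = 0.01247 mol.
Base is in excess by 0.01247 - 0.008023 = 0.004442 mol in a total volume of 0.06211 L.
[OH^-] = 0.004442/0.06211 = 0.07153 M, so pOH = 1.15 and pH = 14.00 - 1.15 = 12.85.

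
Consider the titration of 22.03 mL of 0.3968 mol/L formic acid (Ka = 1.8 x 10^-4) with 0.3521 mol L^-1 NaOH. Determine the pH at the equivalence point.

n(HCOOH) = 0.3968 x 0.02203 = 0.008742 mol; V(NaOH) at equivalence = 0.008742/0.3521 = 0.02483 L.
At equivalence all the acid is converted to HCOO-; total volume = 0.02203 + 0.02483 = 0.04686 L, so [HCOO-] = 0.008742/0.04686 = 0.1866 M.
Kb = Kw/Ka = 1.0e-14 / 1.8 x 10^-4 = 5.56e-11.
[OH^-] = sqrt(Kb x [HCOO-]) = sqrt(5.56e-11 x 0.1866) = 3.22e-6 M.
pOH = 5.49, so pH = 14.00 - 5.49 = 8.51.

8.51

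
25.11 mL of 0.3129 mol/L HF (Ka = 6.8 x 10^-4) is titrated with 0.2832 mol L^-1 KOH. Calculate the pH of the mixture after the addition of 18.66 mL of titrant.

Initial n(HF) = 0.3129 x 0.02511 = 0.007857 mol.
n(KOH) added = 0.2832 x 0.01866 = 0.005285 mol, converting that many moles of HF to F-.
Remaining n(HF) = 0.002572 mol; n(F-) = 0.005285 mol.
By Henderson-Hasselbalch, pH = pKa + log([A^-]/[HA]) = 3.17 + log(0.005285/0.002572) = 3.17 + (+0.31) = 3.48.

3.48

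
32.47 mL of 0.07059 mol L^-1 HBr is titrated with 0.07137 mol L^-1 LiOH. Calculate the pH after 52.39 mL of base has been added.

12.23

n(acid) = 0.07059 x 0.03247 = 0.002292 mol; n(LiOH) added = 0.07137 x 0.05239 = 0.003739 mol.
Base is in excess by 0.003739 - 0.002292 = 0.001447 mol in a total volume of 0.08486 L.
[OH^-] = 0.001447/0.08486 = 0.01705 M, so pOH = 1.77 and pH = 14.00 - 1.77 = 12.23.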